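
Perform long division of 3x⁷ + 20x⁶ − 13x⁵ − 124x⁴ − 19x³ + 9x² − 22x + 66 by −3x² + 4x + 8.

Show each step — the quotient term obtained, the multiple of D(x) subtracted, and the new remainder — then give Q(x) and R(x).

Step 1: lead(3x⁷ + 20x⁶ − 13x⁵ − 124x⁴ − 19x³ + 9x² − 22x + 66) ÷ lead(D) = 3x⁷ ÷ −3x² = −x⁵. Subtract (−x⁵)·D = 3x⁷ − 4x⁶ − 8x⁵. Remainder: 24x⁶ − 5x⁵ − 124x⁴ − 19x³ + 9x² − 22x + 66.
Step 2: lead(24x⁶ − 5x⁵ − 124x⁴ − 19x³ + 9x² − 22x + 66) ÷ lead(D) = 24x⁶ ÷ −3x² = −8x⁴. Subtract (−8x⁴)·D = 24x⁶ − 32x⁵ − 64x⁴. Remainder: 27x⁵ − 60x⁴ − 19x³ + 9x² − 22x + 66.
Step 3: lead(27x⁵ − 60x⁴ − 19x³ + 9x² − 22x + 66) ÷ lead(D) = 27x⁵ ÷ −3x² = −9x³. Subtract (−9x³)·D = 27x⁵ − 36x⁴ − 72x³. Remainder: −24x⁴ + 53x³ + 9x² − 22x + 66.
Step 4: lead(−24x⁴ + 53x³ + 9x² − 22x + 66) ÷ lead(D) = −24x⁴ ÷ −3x² = 8x². Subtract (8x²)·D = −24x⁴ + 32x³ + 64x². Remainder: 21x³ − 55x² − 22x + 66.
Step 5: lead(21x³ − 55x² − 22x + 66) ÷ lead(D) = 21x³ ÷ −3x² = −7x. Subtract (−7x)·D = 21x³ − 28x² − 56x. Remainder: −27x² + 34x + 66.
Step 6: lead(−27x² + 34x + 66) ÷ lead(D) = −27x² ÷ −3x² = 9. Subtract (9)·D = −27x² + 36x + 72. Remainder: −2x − 6.

Q(x) = −x⁵ − 8x⁴ − 9x³ + 8x² − 7x + 9; R(x) = −2x − 6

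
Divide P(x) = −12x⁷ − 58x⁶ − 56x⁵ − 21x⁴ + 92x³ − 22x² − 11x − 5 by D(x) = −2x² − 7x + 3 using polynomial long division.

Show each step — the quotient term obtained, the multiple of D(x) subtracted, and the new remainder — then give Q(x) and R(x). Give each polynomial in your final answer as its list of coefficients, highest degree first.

Step 1: lead(−12x⁷ − 58x⁶ − 56x⁵ − 21x⁴ + 92x³ − 22x² − 11x − 5) ÷ lead(D) = −12x⁷ ÷ −2x² = 6x⁵. Subtract (6x⁵)·D = −12x⁷ − 42x⁶ + 18x⁵. Remainder: −16x⁶ − 74x⁵ − 21x⁴ + 92x³ − 22x² − 11x − 5.
Step 2: lead(−16x⁶ − 74x⁵ − 21x⁴ + 92x³ − 22x² − 11x − 5) ÷ lead(D) = −16x⁶ ÷ −2x² = 8x⁴. Subtract (8x⁴)·D = −16x⁶ − 56x⁵ + 24x⁴. Remainder: −18x⁵ − 45x⁴ + 92x³ − 22x² − 11x − 5.
Step 3: lead(−18x⁵ − 45x⁴ + 92x³ − 22x² − 11x − 5) ÷ lead(D) = −18x⁵ ÷ −2x² = 9x³. Subtract (9x³)·D = −18x⁵ − 63x⁴ + 27x³. Remainder: 18x⁴ + 65x³ − 22x² − 11x − 5.
Step 4: lead(18x⁴ + 65x³ − 22x² − 11x − 5) ÷ lead(D) = 18x⁴ ÷ −2x² = −9x². Subtract (−9x²)·D = 18x⁴ + 63x³ − 27x². Remainder: 2x³ + 5x² − 11x − 5.
Step 5: lead(2x³ + 5x² − 11x − 5) ÷ lead(D) = 2x³ ÷ −2x² = −x. Subtract (−x)·D = 2x³ + 7x² − 3x. Remainder: −2x² − 8x − 5.
Step 6: lead(−2x² − 8x − 5) ÷ lead(D) = −2x² ÷ −2x² = 1. Subtract (1)·D = −2x² − 7x + 3. Remainder: −x − 8.

Q = [6, 8, 9, -9, -1, 1]; R = [-1, -8]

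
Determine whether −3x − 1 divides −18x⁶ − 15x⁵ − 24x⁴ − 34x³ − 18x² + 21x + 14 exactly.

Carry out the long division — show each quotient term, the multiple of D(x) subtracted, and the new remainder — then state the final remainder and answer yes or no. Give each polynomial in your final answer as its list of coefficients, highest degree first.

Step 1: lead(−18x⁶ − 15x⁵ − 24x⁴ − 34x³ − 18x² + 21x + 14) ÷ lead(D) = −18x⁶ ÷ −3x = 6x⁵. Subtract (6x⁵)·D = −18x⁶ − 6x⁵. Remainder: −9x⁵ − 24x⁴ − 34x³ − 18x² + 21x + 14.
Step 2: lead(−9x⁵ − 24x⁴ − 34x³ − 18x² + 21x + 14) ÷ lead(D) = −9x⁵ ÷ −3x = 3x⁴. Subtract (3x⁴)·D = −9x⁵ − 3x⁴. Remainder: −21x⁴ − 34x³ − 18x² + 21x + 14.
Step 3: lead(−21x⁴ − 34x³ − 18x² + 21x + 14) ÷ lead(D) = −21x⁴ ÷ −3x = 7x³. Subtract (7x³)·D = −21x⁴ − 7x³. Remainder: −27x³ − 18x² + 21x + 14.
Step 4: lead(−27x³ − 18x² + 21x + 14) ÷ lead(D) = −27x³ ÷ −3x = 9x². Subtract (9x²)·D = −27x³ − 9x². Remainder: −9x² + 21x + 14.
Step 5: lead(−9x² + 21x + 14) ÷ lead(D) = −9x² ÷ −3x = 3x. Subtract (3x)·D = −9x² − 3x. Remainder: 24x + 14.
Step 6: lead(24x + 14) ÷ lead(D) = 24x ÷ −3x = −8. Subtract (−8)·D = 24x + 8. Remainder: 6.

R = [6], so D(x) is not a factor of P(x). no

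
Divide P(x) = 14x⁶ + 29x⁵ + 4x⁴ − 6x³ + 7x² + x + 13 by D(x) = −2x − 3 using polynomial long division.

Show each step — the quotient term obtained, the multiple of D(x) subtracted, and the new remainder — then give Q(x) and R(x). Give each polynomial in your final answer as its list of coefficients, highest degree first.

Q = [-7, -4, 4, -3, 1, -2]; R = [7]

Step 1: lead(14x⁶ + 29x⁵ + 4x⁴ − 6x³ + 7x² + x + 13) ÷ lead(D) = 14x⁶ ÷ −2x = −7x⁵. Subtract (−7x⁵)·D = 14x⁶ + 21x⁵. Remainder: 8x⁵ + 4x⁴ − 6x³ + 7x² + x + 13.
Step 2: lead(8x⁵ + 4x⁴ − 6x³ + 7x² + x + 13) ÷ lead(D) = 8x⁵ ÷ −2x = −4x⁴. Subtract (−4x⁴)·D = 8x⁵ + 12x⁴. Remainder: −8x⁴ − 6x³ + 7x² + x + 13.
Step 3: lead(−8x⁴ − 6x³ + 7x² + x + 13) ÷ lead(D) = −8x⁴ ÷ −2x = 4x³. Subtract (4x³)·D = −8x⁴ − 12x³. Remainder: 6x³ + 7x² + x + 13.
Step 4: lead(6x³ + 7x² + x + 13) ÷ lead(D) = 6x³ ÷ −2x = −3x². Subtract (−3x²)·D = 6x³ + 9x². Remainder: −2x² + x + 13.
Step 5: lead(−2x² + x + 13) ÷ lead(D) = −2x² ÷ −2x = x. Subtract (x)·D = −2x² − 3x. Remainder: 4x + 13.
Step 6: lead(4x + 13) ÷ lead(D) = 4x ÷ −2x = −2. Subtract (−2)·D = 4x + 6. Remainder: 7.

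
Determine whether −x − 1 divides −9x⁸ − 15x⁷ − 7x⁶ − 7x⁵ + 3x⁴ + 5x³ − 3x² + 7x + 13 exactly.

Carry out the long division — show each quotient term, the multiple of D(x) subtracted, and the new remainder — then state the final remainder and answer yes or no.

R(x) = 7, so D(x) is not a factor of P(x). no

Step 1: lead(−9x⁸ − 15x⁷ − 7x⁶ − 7x⁵ + 3x⁴ + 5x³ − 3x² + 7x + 13) ÷ lead(D) = −9x⁸ ÷ −x = 9x⁷. Subtract (9x⁷)·D = −9x⁸ − 9x⁷. Remainder: −6x⁷ − 7x⁶ − 7x⁵ + 3x⁴ + 5x³ − 3x² + 7x + 13.
Step 2: lead(−6x⁷ − 7x⁶ − 7x⁵ + 3x⁴ + 5x³ − 3x² + 7x + 13) ÷ lead(D) = −6x⁷ ÷ −x = 6x⁶. Subtract (6x⁶)·D = −6x⁷ − 6x⁶. Remainder: −x⁶ − 7x⁵ + 3x⁴ + 5x³ − 3x² + 7x + 13.
Step 3: lead(−x⁶ − 7x⁵ + 3x⁴ + 5x³ − 3x² + 7x + 13) ÷ lead(D) = −x⁶ ÷ −x = x⁵. Subtract (x⁵)·D = −x⁶ − x⁵. Remainder: −6x⁵ + 3x⁴ + 5x³ − 3x² + 7x + 13.
Step 4: lead(−6x⁵ + 3x⁴ + 5x³ − 3x² + 7x + 13) ÷ lead(D) = −6x⁵ ÷ −x = 6x⁴. Subtract (6x⁴)·D = −6x⁵ − 6x⁴. Remainder: 9x⁴ + 5x³ − 3x² + 7x + 13.
Step 5: lead(9x⁴ + 5x³ − 3x² + 7x + 13) ÷ lead(D) = 9x⁴ ÷ −x = −9x³. Subtract (−9x³)·D = 9x⁴ + 9x³. Remainder: −4x³ − 3x² + 7x + 13.
Step 6: lead(−4x³ − 3x² + 7x + 13) ÷ lead(D) = −4x³ ÷ −x = 4x². Subtract (4x²)·D = −4x³ − 4x². Remainder: x² + 7x + 13.
Step 7: lead(x² + 7x + 13) ÷ lead(D) = x² ÷ −x = −x. Subtract (−x)·D = x² + x. Remainder: 6x + 13.
Step 8: lead(6x + 13) ÷ lead(D) = 6x ÷ −x = −6. Subtract (−6)·D = 6x + 6. Remainder: 7.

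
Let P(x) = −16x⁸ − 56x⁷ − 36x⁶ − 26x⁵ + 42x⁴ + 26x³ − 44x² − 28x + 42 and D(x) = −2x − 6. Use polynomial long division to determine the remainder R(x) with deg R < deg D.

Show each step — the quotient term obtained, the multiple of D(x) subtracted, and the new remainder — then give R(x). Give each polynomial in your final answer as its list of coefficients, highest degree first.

R = [0]

Step 1: lead(−16x⁸ − 56x⁷ − 36x⁶ − 26x⁵ + 42x⁴ + 26x³ − 44x² − 28x + 42) ÷ lead(D) = −16x⁸ ÷ −2x = 8x⁷. Subtract (8x⁷)·D = −16x⁸ − 48x⁷. Remainder: −8x⁷ − 36x⁶ − 26x⁵ + 42x⁴ + 26x³ − 44x² − 28x + 42.
Step 2: lead(−8x⁷ − 36x⁶ − 26x⁵ + 42x⁴ + 26x³ − 44x² − 28x + 42) ÷ lead(D) = −8x⁷ ÷ −2x = 4x⁶. Subtract (4x⁶)·D = −8x⁷ − 24x⁶. Remainder: −12x⁶ − 26x⁵ + 42x⁴ + 26x³ − 44x² − 28x + 42.
Step 3: lead(−12x⁶ − 26x⁵ + 42x⁴ + 26x³ − 44x² − 28x + 42) ÷ lead(D) = −12x⁶ ÷ −2x = 6x⁵. Subtract (6x⁵)·D = −12x⁶ − 36x⁵. Remainder: 10x⁵ + 42x⁴ + 26x³ − 44x² − 28x + 42.
Step 4: lead(10x⁵ + 42x⁴ + 26x³ − 44x² − 28x + 42) ÷ lead(D) = 10x⁵ ÷ −2x = −5x⁴. Subtract (−5x⁴)·D = 10x⁵ + 30x⁴. Remainder: 12x⁴ + 26x³ − 44x² − 28x + 42.
Step 5: lead(12x⁴ + 26x³ − 44x² − 28x + 42) ÷ lead(D) = 12x⁴ ÷ −2x = −6x³. Subtract (−6x³)·D = 12x⁴ + 36x³. Remainder: −10x³ − 44x² − 28x + 42.
Step 6: lead(−10x³ − 44x² − 28x + 42) ÷ lead(D) = −10x³ ÷ −2x = 5x². Subtract (5x²)·D = −10x³ − 30x². Remainder: −14x² − 28x + 42.
Step 7: lead(−14x² − 28x + 42) ÷ lead(D) = −14x² ÷ −2x = 7x. Subtract (7x)·D = −14x² − 42x. Remainder: 14x + 42.
Step 8: lead(14x + 42) ÷ lead(D) = 14x ÷ −2x = −7. Subtract (−7)·D = 14x + 42. Remainder: 0.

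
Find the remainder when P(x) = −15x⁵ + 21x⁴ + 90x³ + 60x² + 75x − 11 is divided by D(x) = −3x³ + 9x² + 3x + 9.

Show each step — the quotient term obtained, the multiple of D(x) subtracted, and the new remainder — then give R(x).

Step 1: lead(−15x⁵ + 21x⁴ + 90x³ + 60x² + 75x − 11) ÷ lead(D) = −15x⁵ ÷ −3x³ = 5x². Subtract (5x²)·D = −15x⁵ + 45x⁴ + 15x³ + 45x². Remainder: −24x⁴ + 75x³ + 15x² + 75x − 11.
Step 2: lead(−24x⁴ + 75x³ + 15x² + 75x − 11) ÷ lead(D) = −24x⁴ ÷ −3x³ = 8x. Subtract (8x)·D = −24x⁴ + 72x³ + 24x² + 72x. Remainder: 3x³ − 9x² + 3x − 11.
Step 3: lead(3x³ − 9x² + 3x − 11) ÷ lead(D) = 3x³ ÷ −3x³ = −1. Subtract (−1)·D = 3x³ − 9x² − 3x − 9. Remainder: 6x − 2.

R(x) = 6x − 2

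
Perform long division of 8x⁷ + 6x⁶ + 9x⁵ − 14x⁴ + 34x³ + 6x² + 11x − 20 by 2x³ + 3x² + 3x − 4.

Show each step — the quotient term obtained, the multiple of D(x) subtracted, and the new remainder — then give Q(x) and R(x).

Step 1: lead(8x⁷ + 6x⁶ + 9x⁵ − 14x⁴ + 34x³ + 6x² + 11x − 20) ÷ lead(D) = 8x⁷ ÷ 2x³ = 4x⁴. Subtract (4x⁴)·D = 8x⁷ + 12x⁶ + 12x⁵ − 16x⁴. Remainder: −6x⁶ − 3x⁵ + 2x⁴ + 34x³ + 6x² + 11x − 20.
Step 2: lead(−6x⁶ − 3x⁵ + 2x⁴ + 34x³ + 6x² + 11x − 20) ÷ lead(D) = −6x⁶ ÷ 2x³ = −3x³. Subtract (−3x³)·D = −6x⁶ − 9x⁵ − 9x⁴ + 12x³. Remainder: 6x⁵ + 11x⁴ + 22x³ + 6x² + 11x − 20.
Step 3: lead(6x⁵ + 11x⁴ + 22x³ + 6x² + 11x − 20) ÷ lead(D) = 6x⁵ ÷ 2x³ = 3x². Subtract (3x²)·D = 6x⁵ + 9x⁴ + 9x³ − 12x². Remainder: 2x⁴ + 13x³ + 18x² + 11x − 20.
Step 4: lead(2x⁴ + 13x³ + 18x² + 11x − 20) ÷ lead(D) = 2x⁴ ÷ 2x³ = x. Subtract (x)·D = 2x⁴ + 3x³ + 3x² − 4x. Remainder: 10x³ + 15x² + 15x − 20.
Step 5: lead(10x³ + 15x² + 15x − 20) ÷ lead(D) = 10x³ ÷ 2x³ = 5. Subtract (5)·D = 10x³ + 15x² + 15x − 20. Remainder: 0.

Q(x) = 4x⁴ − 3x³ + 3x² + x + 5; R(x) = 0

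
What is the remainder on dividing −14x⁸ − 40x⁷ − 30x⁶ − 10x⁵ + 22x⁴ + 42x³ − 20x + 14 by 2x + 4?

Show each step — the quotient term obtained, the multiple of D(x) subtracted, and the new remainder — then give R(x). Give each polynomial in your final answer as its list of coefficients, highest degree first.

Step 1: lead(−14x⁸ − 40x⁷ − 30x⁶ − 10x⁵ + 22x⁴ + 42x³ − 20x + 14) ÷ lead(D) = −14x⁸ ÷ 2x = −7x⁷. Subtract (−7x⁷)·D = −14x⁸ − 28x⁷. Remainder: −12x⁷ − 30x⁶ − 10x⁵ + 22x⁴ + 42x³ − 20x + 14.
Step 2: lead(−12x⁷ − 30x⁶ − 10x⁵ + 22x⁴ + 42x³ − 20x + 14) ÷ lead(D) = −12x⁷ ÷ 2x = −6x⁶. Subtract (−6x⁶)·D = −12x⁷ − 24x⁶. Remainder: −6x⁶ − 10x⁵ + 22x⁴ + 42x³ − 20x + 14.
Step 3: lead(−6x⁶ − 10x⁵ + 22x⁴ + 42x³ − 20x + 14) ÷ lead(D) = −6x⁶ ÷ 2x = −3x⁵. Subtract (−3x⁵)·D = −6x⁶ − 12x⁵. Remainder: 2x⁵ + 22x⁴ + 42x³ − 20x + 14.
Step 4: lead(2x⁵ + 22x⁴ + 42x³ − 20x + 14) ÷ lead(D) = 2x⁵ ÷ 2x = x⁴. Subtract (x⁴)·D = 2x⁵ + 4x⁴. Remainder: 18x⁴ + 42x³ − 20x + 14.
Step 5: lead(18x⁴ + 42x³ − 20x + 14) ÷ lead(D) = 18x⁴ ÷ 2x = 9x³. Subtract (9x³)·D = 18x⁴ + 36x³. Remainder: 6x³ − 20x + 14.
Step 6: lead(6x³ − 20x + 14) ÷ lead(D) = 6x³ ÷ 2x = 3x². Subtract (3x²)·D = 6x³ + 12x². Remainder: −12x² − 20x + 14.
Step 7: lead(−12x² − 20x + 14) ÷ lead(D) = −12x² ÷ 2x = −6x. Subtract (−6x)·D = −12x² − 24x. Remainder: 4x + 14.
Step 8: lead(4x + 14) ÷ lead(D) = 4x ÷ 2x = 2. Subtract (2)·D = 4x + 8. Remainder: 6.

R = [6]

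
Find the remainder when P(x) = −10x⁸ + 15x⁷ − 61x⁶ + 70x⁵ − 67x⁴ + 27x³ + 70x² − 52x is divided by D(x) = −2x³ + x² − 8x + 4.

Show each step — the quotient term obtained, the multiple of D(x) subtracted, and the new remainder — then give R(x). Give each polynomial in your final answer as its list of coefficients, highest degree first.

Step 1: lead(−10x⁸ + 15x⁷ − 61x⁶ + 70x⁵ − 67x⁴ + 27x³ + 70x² − 52x) ÷ lead(D) = −10x⁸ ÷ −2x³ = 5x⁵. Subtract (5x⁵)·D = −10x⁸ + 5x⁷ − 40x⁶ + 20x⁵. Remainder: 10x⁷ − 21x⁶ + 50x⁵ − 67x⁴ + 27x³ + 70x² − 52x.
Step 2: lead(10x⁷ − 21x⁶ + 50x⁵ − 67x⁴ + 27x³ + 70x² − 52x) ÷ lead(D) = 10x⁷ ÷ −2x³ = −5x⁴. Subtract (−5x⁴)·D = 10x⁷ − 5x⁶ + 40x⁵ − 20x⁴. Remainder: −16x⁶ + 10x⁵ − 47x⁴ + 27x³ + 70x² − 52x.
Step 3: lead(−16x⁶ + 10x⁵ − 47x⁴ + 27x³ + 70x² − 52x) ÷ lead(D) = −16x⁶ ÷ −2x³ = 8x³. Subtract (8x³)·D = −16x⁶ + 8x⁵ − 64x⁴ + 32x³. Remainder: 2x⁵ + 17x⁴ − 5x³ + 70x² − 52x.
Step 4: lead(2x⁵ + 17x⁴ − 5x³ + 70x² − 52x) ÷ lead(D) = 2x⁵ ÷ −2x³ = −x². Subtract (−x²)·D = 2x⁵ − x⁴ + 8x³ − 4x². Remainder: 18x⁴ − 13x³ + 74x² − 52x.
Step 5: lead(18x⁴ − 13x³ + 74x² − 52x) ÷ lead(D) = 18x⁴ ÷ −2x³ = −9x. Subtract (−9x)·D = 18x⁴ − 9x³ + 72x² − 36x. Remainder: −4x³ + 2x² − 16x.
Step 6: lead(−4x³ + 2x² − 16x) ÷ lead(D) = −4x³ ÷ −2x³ = 2. Subtract (2)·D = −4x³ + 2x² − 16x + 8. Remainder: −8.

R = [-8]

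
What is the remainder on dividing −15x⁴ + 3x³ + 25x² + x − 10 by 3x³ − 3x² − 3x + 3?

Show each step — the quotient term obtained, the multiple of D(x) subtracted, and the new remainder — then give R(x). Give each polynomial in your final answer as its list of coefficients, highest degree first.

Step 1: lead(−15x⁴ + 3x³ + 25x² + x − 10) ÷ lead(D) = −15x⁴ ÷ 3x³ = −5x. Subtract (−5x)·D = −15x⁴ + 15x³ + 15x² − 15x. Remainder: −12x³ + 10x² + 16x − 10.
Step 2: lead(−12x³ + 10x² + 16x − 10) ÷ lead(D) = −12x³ ÷ 3x³ = −4. Subtract (−4)·D = −12x³ + 12x² + 12x − 12. Remainder: −2x² + 4x + 2.

R = [-2, 4, 2]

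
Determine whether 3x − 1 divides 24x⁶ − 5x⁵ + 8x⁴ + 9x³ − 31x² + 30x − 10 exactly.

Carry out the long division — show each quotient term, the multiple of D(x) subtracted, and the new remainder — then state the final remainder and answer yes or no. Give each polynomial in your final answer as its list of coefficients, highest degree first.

R = [-3], so D(x) is not a factor of P(x). no

Step 1: lead(24x⁶ − 5x⁵ + 8x⁴ + 9x³ − 31x² + 30x − 10) ÷ lead(D) = 24x⁶ ÷ 3x = 8x⁵. Subtract (8x⁵)·D = 24x⁶ − 8x⁵. Remainder: 3x⁵ + 8x⁴ + 9x³ − 31x² + 30x − 10.
Step 2: lead(3x⁵ + 8x⁴ + 9x³ − 31x² + 30x − 10) ÷ lead(D) = 3x⁵ ÷ 3x = x⁴. Subtract (x⁴)·D = 3x⁵ − x⁴. Remainder: 9x⁴ + 9x³ − 31x² + 30x − 10.
Step 3: lead(9x⁴ + 9x³ − 31x² + 30x − 10) ÷ lead(D) = 9x⁴ ÷ 3x = 3x³. Subtract (3x³)·D = 9x⁴ − 3x³. Remainder: 12x³ − 31x² + 30x − 10.
Step 4: lead(12x³ − 31x² + 30x − 10) ÷ lead(D) = 12x³ ÷ 3x = 4x². Subtract (4x²)·D = 12x³ − 4x². Remainder: −27x² + 30x − 10.
Step 5: lead(−27x² + 30x − 10) ÷ lead(D) = −27x² ÷ 3x = −9x. Subtract (−9x)·D = −27x² + 9x. Remainder: 21x − 10.
Step 6: lead(21x − 10) ÷ lead(D) = 21x ÷ 3x = 7. Subtract (7)·D = 21x − 7. Remainder: −3.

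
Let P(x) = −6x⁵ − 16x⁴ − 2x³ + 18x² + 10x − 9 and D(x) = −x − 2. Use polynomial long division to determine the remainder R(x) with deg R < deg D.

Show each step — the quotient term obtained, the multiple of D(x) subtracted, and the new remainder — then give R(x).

R(x) = −5

Step 1: lead(−6x⁵ − 16x⁴ − 2x³ + 18x² + 10x − 9) ÷ lead(D) = −6x⁵ ÷ −x = 6x⁴. Subtract (6x⁴)·D = −6x⁵ − 12x⁴. Remainder: −4x⁴ − 2x³ + 18x² + 10x − 9.
Step 2: lead(−4x⁴ − 2x³ + 18x² + 10x − 9) ÷ lead(D) = −4x⁴ ÷ −x = 4x³. Subtract (4x³)·D = −4x⁴ − 8x³. Remainder: 6x³ + 18x² + 10x − 9.
Step 3: lead(6x³ + 18x² + 10x − 9) ÷ lead(D) = 6x³ ÷ −x = −6x². Subtract (−6x²)·D = 6x³ + 12x². Remainder: 6x² + 10x − 9.
Step 4: lead(6x² + 10x − 9) ÷ lead(D) = 6x² ÷ −x = −6x. Subtract (−6x)·D = 6x² + 12x. Remainder: −2x − 9.
Step 5: lead(−2x − 9) ÷ lead(D) = −2x ÷ −x = 2. Subtract (2)·D = −2x − 4. Remainder: −5.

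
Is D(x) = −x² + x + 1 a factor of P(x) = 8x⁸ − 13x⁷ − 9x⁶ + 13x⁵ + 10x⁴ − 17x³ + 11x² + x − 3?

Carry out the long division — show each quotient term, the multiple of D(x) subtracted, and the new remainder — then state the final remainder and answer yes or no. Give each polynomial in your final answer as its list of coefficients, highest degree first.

R = [5], so D(x) is not a factor of P(x). no

Step 1: lead(8x⁸ − 13x⁷ − 9x⁶ + 13x⁵ + 10x⁴ − 17x³ + 11x² + x − 3) ÷ lead(D) = 8x⁸ ÷ −x² = −8x⁶. Subtract (−8x⁶)·D = 8x⁸ − 8x⁷ − 8x⁶. Remainder: −5x⁷ − x⁶ + 13x⁵ + 10x⁴ − 17x³ + 11x² + x − 3.
Step 2: lead(−5x⁷ − x⁶ + 13x⁵ + 10x⁴ − 17x³ + 11x² + x − 3) ÷ lead(D) = −5x⁷ ÷ −x² = 5x⁵. Subtract (5x⁵)·D = −5x⁷ + 5x⁶ + 5x⁵. Remainder: −6x⁶ + 8x⁵ + 10x⁴ − 17x³ + 11x² + x − 3.
Step 3: lead(−6x⁶ + 8x⁵ + 10x⁴ − 17x³ + 11x² + x − 3) ÷ lead(D) = −6x⁶ ÷ −x² = 6x⁴. Subtract (6x⁴)·D = −6x⁶ + 6x⁵ + 6x⁴. Remainder: 2x⁵ + 4x⁴ − 17x³ + 11x² + x − 3.
Step 4: lead(2x⁵ + 4x⁴ − 17x³ + 11x² + x − 3) ÷ lead(D) = 2x⁵ ÷ −x² = −2x³. Subtract (−2x³)·D = 2x⁵ − 2x⁴ − 2x³. Remainder: 6x⁴ − 15x³ + 11x² + x − 3.
Step 5: lead(6x⁴ − 15x³ + 11x² + x − 3) ÷ lead(D) = 6x⁴ ÷ −x² = −6x². Subtract (−6x²)·D = 6x⁴ − 6x³ − 6x². Remainder: −9x³ + 17x² + x − 3.
Step 6: lead(−9x³ + 17x² + x − 3) ÷ lead(D) = −9x³ ÷ −x² = 9x. Subtract (9x)·D = −9x³ + 9x² + 9x. Remainder: 8x² − 8x − 3.
Step 7: lead(8x² − 8x − 3) ÷ lead(D) = 8x² ÷ −x² = −8. Subtract (−8)·D = 8x² − 8x − 8. Remainder: 5.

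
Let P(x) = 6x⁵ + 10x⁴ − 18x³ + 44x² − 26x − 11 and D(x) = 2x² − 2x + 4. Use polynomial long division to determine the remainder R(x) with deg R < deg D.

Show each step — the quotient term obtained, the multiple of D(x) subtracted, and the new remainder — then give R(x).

Step 1: lead(6x⁵ + 10x⁴ − 18x³ + 44x² − 26x − 11) ÷ lead(D) = 6x⁵ ÷ 2x² = 3x³. Subtract (3x³)·D = 6x⁵ − 6x⁴ + 12x³. Remainder: 16x⁴ − 30x³ + 44x² − 26x − 11.
Step 2: lead(16x⁴ − 30x³ + 44x² − 26x − 11) ÷ lead(D) = 16x⁴ ÷ 2x² = 8x². Subtract (8x²)·D = 16x⁴ − 16x³ + 32x². Remainder: −14x³ + 12x² − 26x − 11.
Step 3: lead(−14x³ + 12x² − 26x − 11) ÷ lead(D) = −14x³ ÷ 2x² = −7x. Subtract (−7x)·D = −14x³ + 14x² − 28x. Remainder: −2x² + 2x − 11.
Step 4: lead(−2x² + 2x − 11) ÷ lead(D) = −2x² ÷ 2x² = −1. Subtract (−1)·D = −2x² + 2x − 4. Remainder: −7.

R(x) = −7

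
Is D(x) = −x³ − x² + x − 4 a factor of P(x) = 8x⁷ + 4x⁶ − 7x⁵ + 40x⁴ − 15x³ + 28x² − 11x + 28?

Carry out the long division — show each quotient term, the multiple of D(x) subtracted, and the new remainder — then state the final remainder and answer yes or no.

R(x) = 0, so D(x) is a factor of P(x). yes

Step 1: lead(8x⁷ + 4x⁶ − 7x⁵ + 40x⁴ − 15x³ + 28x² − 11x + 28) ÷ lead(D) = 8x⁷ ÷ −x³ = −8x⁴. Subtract (−8x⁴)·D = 8x⁷ + 8x⁶ − 8x⁵ + 32x⁴. Remainder: −4x⁶ + x⁵ + 8x⁴ − 15x³ + 28x² − 11x + 28.
Step 2: lead(−4x⁶ + x⁵ + 8x⁴ − 15x³ + 28x² − 11x + 28) ÷ lead(D) = −4x⁶ ÷ −x³ = 4x³. Subtract (4x³)·D = −4x⁶ − 4x⁵ + 4x⁴ − 16x³. Remainder: 5x⁵ + 4x⁴ + x³ + 28x² − 11x + 28.
Step 3: lead(5x⁵ + 4x⁴ + x³ + 28x² − 11x + 28) ÷ lead(D) = 5x⁵ ÷ −x³ = −5x². Subtract (−5x²)·D = 5x⁵ + 5x⁴ − 5x³ + 20x². Remainder: −x⁴ + 6x³ + 8x² − 11x + 28.
Step 4: lead(−x⁴ + 6x³ + 8x² − 11x + 28) ÷ lead(D) = −x⁴ ÷ −x³ = x. Subtract (x)·D = −x⁴ − x³ + x² − 4x. Remainder: 7x³ + 7x² − 7x + 28.
Step 5: lead(7x³ + 7x² − 7x + 28) ÷ lead(D) = 7x³ ÷ −x³ = −7. Subtract (−7)·D = 7x³ + 7x² − 7x + 28. Remainder: 0.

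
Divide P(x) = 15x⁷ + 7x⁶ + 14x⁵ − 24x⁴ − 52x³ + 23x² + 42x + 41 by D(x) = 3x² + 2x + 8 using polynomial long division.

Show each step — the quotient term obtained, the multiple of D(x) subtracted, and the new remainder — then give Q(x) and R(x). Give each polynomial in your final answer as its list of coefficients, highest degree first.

Q = [5, -1, -8, 0, 4, 5]; R = [1]

Step 1: lead(15x⁷ + 7x⁶ + 14x⁵ − 24x⁴ − 52x³ + 23x² + 42x + 41) ÷ lead(D) = 15x⁷ ÷ 3x² = 5x⁵. Subtract (5x⁵)·D = 15x⁷ + 10x⁶ + 40x⁵. Remainder: −3x⁶ − 26x⁵ − 24x⁴ − 52x³ + 23x² + 42x + 41.
Step 2: lead(−3x⁶ − 26x⁵ − 24x⁴ − 52x³ + 23x² + 42x + 41) ÷ lead(D) = −3x⁶ ÷ 3x² = −x⁴. Subtract (−x⁴)·D = −3x⁶ − 2x⁵ − 8x⁴. Remainder: −24x⁵ − 16x⁴ − 52x³ + 23x² + 42x + 41.
Step 3: lead(−24x⁵ − 16x⁴ − 52x³ + 23x² + 42x + 41) ÷ lead(D) = −24x⁵ ÷ 3x² = −8x³. Subtract (−8x³)·D = −24x⁵ − 16x⁴ − 64x³. Remainder: 12x³ + 23x² + 42x + 41.
Step 4: lead(12x³ + 23x² + 42x + 41) ÷ lead(D) = 12x³ ÷ 3x² = 4x. Subtract (4x)·D = 12x³ + 8x² + 32x. Remainder: 15x² + 10x + 41.
Step 5: lead(15x² + 10x + 41) ÷ lead(D) = 15x² ÷ 3x² = 5. Subtract (5)·D = 15x² + 10x + 40. Remainder: 1.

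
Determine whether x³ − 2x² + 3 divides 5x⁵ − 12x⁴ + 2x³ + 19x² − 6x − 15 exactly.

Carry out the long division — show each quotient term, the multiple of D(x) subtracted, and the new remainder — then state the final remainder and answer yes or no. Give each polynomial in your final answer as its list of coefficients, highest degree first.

Step 1: lead(5x⁵ − 12x⁴ + 2x³ + 19x² − 6x − 15) ÷ lead(D) = 5x⁵ ÷ x³ = 5x². Subtract (5x²)·D = 5x⁵ − 10x⁴ + 15x². Remainder: −2x⁴ + 2x³ + 4x² − 6x − 15.
Step 2: lead(−2x⁴ + 2x³ + 4x² − 6x − 15) ÷ lead(D) = −2x⁴ ÷ x³ = −2x. Subtract (−2x)·D = −2x⁴ + 4x³ − 6x. Remainder: −2x³ + 4x² − 15.
Step 3: lead(−2x³ + 4x² − 15) ÷ lead(D) = −2x³ ÷ x³ = −2. Subtract (−2)·D = −2x³ + 4x² − 6. Remainder: −9.

R = [-9], so D(x) is not a factor of P(x). no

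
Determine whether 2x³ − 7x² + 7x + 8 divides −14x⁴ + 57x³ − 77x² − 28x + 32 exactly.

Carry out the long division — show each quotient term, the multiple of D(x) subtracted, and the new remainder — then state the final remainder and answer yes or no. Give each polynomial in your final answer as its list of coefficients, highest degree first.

Step 1: lead(−14x⁴ + 57x³ − 77x² − 28x + 32) ÷ lead(D) = −14x⁴ ÷ 2x³ = −7x. Subtract (−7x)·D = −14x⁴ + 49x³ − 49x² − 56x. Remainder: 8x³ − 28x² + 28x + 32.
Step 2: lead(8x³ − 28x² + 28x + 32) ÷ lead(D) = 8x³ ÷ 2x³ = 4. Subtract (4)·D = 8x³ − 28x² + 28x + 32. Remainder: 0.

R = [0], so D(x) is a factor of P(x). yes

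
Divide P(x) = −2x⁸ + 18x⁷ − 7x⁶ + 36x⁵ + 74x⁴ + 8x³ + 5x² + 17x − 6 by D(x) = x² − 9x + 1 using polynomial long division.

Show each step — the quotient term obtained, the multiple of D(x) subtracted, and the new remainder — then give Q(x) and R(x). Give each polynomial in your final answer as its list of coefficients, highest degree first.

Q = [-2, 0, -5, -9, -2, -1, -2]; R = [-4]

Step 1: lead(−2x⁸ + 18x⁷ − 7x⁶ + 36x⁵ + 74x⁴ + 8x³ + 5x² + 17x − 6) ÷ lead(D) = −2x⁸ ÷ x² = −2x⁶. Subtract (−2x⁶)·D = −2x⁸ + 18x⁷ − 2x⁶. Remainder: −5x⁶ + 36x⁵ + 74x⁴ + 8x³ + 5x² + 17x − 6.
Step 2: lead(−5x⁶ + 36x⁵ + 74x⁴ + 8x³ + 5x² + 17x − 6) ÷ lead(D) = −5x⁶ ÷ x² = −5x⁴. Subtract (−5x⁴)·D = −5x⁶ + 45x⁵ − 5x⁴. Remainder: −9x⁵ + 79x⁴ + 8x³ + 5x² + 17x − 6.
Step 3: lead(−9x⁵ + 79x⁴ + 8x³ + 5x² + 17x − 6) ÷ lead(D) = −9x⁵ ÷ x² = −9x³. Subtract (−9x³)·D = −9x⁵ + 81x⁴ − 9x³. Remainder: −2x⁴ + 17x³ + 5x² + 17x − 6.
Step 4: lead(−2x⁴ + 17x³ + 5x² + 17x − 6) ÷ lead(D) = −2x⁴ ÷ x² = −2x². Subtract (−2x²)·D = −2x⁴ + 18x³ − 2x². Remainder: −x³ + 7x² + 17x − 6.
Step 5: lead(−x³ + 7x² + 17x − 6) ÷ lead(D) = −x³ ÷ x² = −x. Subtract (−x)·D = −x³ + 9x² − x. Remainder: −2x² + 18x − 6.
Step 6: lead(−2x² + 18x − 6) ÷ lead(D) = −2x² ÷ x² = −2. Subtract (−2)·D = −2x² + 18x − 2. Remainder: −4.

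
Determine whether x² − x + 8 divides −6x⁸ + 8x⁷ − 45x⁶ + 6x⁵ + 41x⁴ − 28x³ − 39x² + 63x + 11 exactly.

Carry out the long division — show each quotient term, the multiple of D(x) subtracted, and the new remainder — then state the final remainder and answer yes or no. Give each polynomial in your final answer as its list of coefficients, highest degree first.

Step 1: lead(−6x⁸ + 8x⁷ − 45x⁶ + 6x⁵ + 41x⁴ − 28x³ − 39x² + 63x + 11) ÷ lead(D) = −6x⁸ ÷ x² = −6x⁶. Subtract (−6x⁶)·D = −6x⁸ + 6x⁷ − 48x⁶. Remainder: 2x⁷ + 3x⁶ + 6x⁵ + 41x⁴ − 28x³ − 39x² + 63x + 11.
Step 2: lead(2x⁷ + 3x⁶ + 6x⁵ + 41x⁴ − 28x³ − 39x² + 63x + 11) ÷ lead(D) = 2x⁷ ÷ x² = 2x⁵. Subtract (2x⁵)·D = 2x⁷ − 2x⁶ + 16x⁵. Remainder: 5x⁶ − 10x⁵ + 41x⁴ − 28x³ − 39x² + 63x + 11.
Step 3: lead(5x⁶ − 10x⁵ + 41x⁴ − 28x³ − 39x² + 63x + 11) ÷ lead(D) = 5x⁶ ÷ x² = 5x⁴. Subtract (5x⁴)·D = 5x⁶ − 5x⁵ + 40x⁴. Remainder: −5x⁵ + x⁴ − 28x³ − 39x² + 63x + 11.
Step 4: lead(−5x⁵ + x⁴ − 28x³ − 39x² + 63x + 11) ÷ lead(D) = −5x⁵ ÷ x² = −5x³. Subtract (−5x³)·D = −5x⁵ + 5x⁴ − 40x³. Remainder: −4x⁴ + 12x³ − 39x² + 63x + 11.
Step 5: lead(−4x⁴ + 12x³ − 39x² + 63x + 11) ÷ lead(D) = −4x⁴ ÷ x² = −4x². Subtract (−4x²)·D = −4x⁴ + 4x³ − 32x². Remainder: 8x³ − 7x² + 63x + 11.
Step 6: lead(8x³ − 7x² + 63x + 11) ÷ lead(D) = 8x³ ÷ x² = 8x. Subtract (8x)·D = 8x³ − 8x² + 64x. Remainder: x² − x + 11.
Step 7: lead(x² − x + 11) ÷ lead(D) = x² ÷ x² = 1. Subtract (1)·D = x² − x + 8. Remainder: 3.

R = [3], so D(x) is not a factor of P(x). no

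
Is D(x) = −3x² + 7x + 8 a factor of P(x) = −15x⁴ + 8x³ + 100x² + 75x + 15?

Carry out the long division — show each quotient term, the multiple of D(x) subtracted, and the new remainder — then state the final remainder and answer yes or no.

Step 1: lead(−15x⁴ + 8x³ + 100x² + 75x + 15) ÷ lead(D) = −15x⁴ ÷ −3x² = 5x². Subtract (5x²)·D = −15x⁴ + 35x³ + 40x². Remainder: −27x³ + 60x² + 75x + 15.
Step 2: lead(−27x³ + 60x² + 75x + 15) ÷ lead(D) = −27x³ ÷ −3x² = 9x. Subtract (9x)·D = −27x³ + 63x² + 72x. Remainder: −3x² + 3x + 15.
Step 3: lead(−3x² + 3x + 15) ÷ lead(D) = −3x² ÷ −3x² = 1. Subtract (1)·D = −3x² + 7x + 8. Remainder: −4x + 7.

R(x) = −4x + 7, so D(x) is not a factor of P(x). no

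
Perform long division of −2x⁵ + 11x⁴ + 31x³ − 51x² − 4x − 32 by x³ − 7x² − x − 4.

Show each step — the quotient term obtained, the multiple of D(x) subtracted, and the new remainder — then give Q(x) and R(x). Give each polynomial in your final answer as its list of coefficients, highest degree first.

Q = [-2, -3, 8]; R = [-6, -8, 0]

Step 1: lead(−2x⁵ + 11x⁴ + 31x³ − 51x² − 4x − 32) ÷ lead(D) = −2x⁵ ÷ x³ = −2x². Subtract (−2x²)·D = −2x⁵ + 14x⁴ + 2x³ + 8x². Remainder: −3x⁴ + 29x³ − 59x² − 4x − 32.
Step 2: lead(−3x⁴ + 29x³ − 59x² − 4x − 32) ÷ lead(D) = −3x⁴ ÷ x³ = −3x. Subtract (−3x)·D = −3x⁴ + 21x³ + 3x² + 12x. Remainder: 8x³ − 62x² − 16x − 32.
Step 3: lead(8x³ − 62x² − 16x − 32) ÷ lead(D) = 8x³ ÷ x³ = 8. Subtract (8)·D = 8x³ − 56x² − 8x − 32. Remainder: −6x² − 8x.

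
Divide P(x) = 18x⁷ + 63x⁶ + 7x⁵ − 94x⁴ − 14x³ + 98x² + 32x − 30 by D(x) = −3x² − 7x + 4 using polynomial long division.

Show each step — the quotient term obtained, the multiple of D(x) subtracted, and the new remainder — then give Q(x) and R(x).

Q(x) = −6x⁵ − 7x⁴ + 6x³ + 8x² − 6x − 8; R(x) = 2

Step 1: lead(18x⁷ + 63x⁶ + 7x⁵ − 94x⁴ − 14x³ + 98x² + 32x − 30) ÷ lead(D) = 18x⁷ ÷ −3x² = −6x⁵. Subtract (−6x⁵)·D = 18x⁷ + 42x⁶ − 24x⁵. Remainder: 21x⁶ + 31x⁵ − 94x⁴ − 14x³ + 98x² + 32x − 30.
Step 2: lead(21x⁶ + 31x⁵ − 94x⁴ − 14x³ + 98x² + 32x − 30) ÷ lead(D) = 21x⁶ ÷ −3x² = −7x⁴. Subtract (−7x⁴)·D = 21x⁶ + 49x⁵ − 28x⁴. Remainder: −18x⁵ − 66x⁴ − 14x³ + 98x² + 32x − 30.
Step 3: lead(−18x⁵ − 66x⁴ − 14x³ + 98x² + 32x − 30) ÷ lead(D) = −18x⁵ ÷ −3x² = 6x³. Subtract (6x³)·D = −18x⁵ − 42x⁴ + 24x³. Remainder: −24x⁴ − 38x³ + 98x² + 32x − 30.
Step 4: lead(−24x⁴ − 38x³ + 98x² + 32x − 30) ÷ lead(D) = −24x⁴ ÷ −3x² = 8x². Subtract (8x²)·D = −24x⁴ − 56x³ + 32x². Remainder: 18x³ + 66x² + 32x − 30.
Step 5: lead(18x³ + 66x² + 32x − 30) ÷ lead(D) = 18x³ ÷ −3x² = −6x. Subtract (−6x)·D = 18x³ + 42x² − 24x. Remainder: 24x² + 56x − 30.
Step 6: lead(24x² + 56x − 30) ÷ lead(D) = 24x² ÷ −3x² = −8. Subtract (−8)·D = 24x² + 56x − 32. Remainder: 2.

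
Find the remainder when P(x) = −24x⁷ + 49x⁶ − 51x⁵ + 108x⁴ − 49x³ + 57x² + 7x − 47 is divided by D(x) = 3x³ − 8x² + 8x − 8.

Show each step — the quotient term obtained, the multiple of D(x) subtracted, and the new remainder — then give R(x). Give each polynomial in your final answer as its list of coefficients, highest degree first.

R = [-7, -1, -7]

Step 1: lead(−24x⁷ + 49x⁶ − 51x⁵ + 108x⁴ − 49x³ + 57x² + 7x − 47) ÷ lead(D) = −24x⁷ ÷ 3x³ = −8x⁴. Subtract (−8x⁴)·D = −24x⁷ + 64x⁶ − 64x⁵ + 64x⁴. Remainder: −15x⁶ + 13x⁵ + 44x⁴ − 49x³ + 57x² + 7x − 47.
Step 2: lead(−15x⁶ + 13x⁵ + 44x⁴ − 49x³ + 57x² + 7x − 47) ÷ lead(D) = −15x⁶ ÷ 3x³ = −5x³. Subtract (−5x³)·D = −15x⁶ + 40x⁵ − 40x⁴ + 40x³. Remainder: −27x⁵ + 84x⁴ − 89x³ + 57x² + 7x − 47.
Step 3: lead(−27x⁵ + 84x⁴ − 89x³ + 57x² + 7x − 47) ÷ lead(D) = −27x⁵ ÷ 3x³ = −9x². Subtract (−9x²)·D = −27x⁵ + 72x⁴ − 72x³ + 72x². Remainder: 12x⁴ − 17x³ − 15x² + 7x − 47.
Step 4: lead(12x⁴ − 17x³ − 15x² + 7x − 47) ÷ lead(D) = 12x⁴ ÷ 3x³ = 4x. Subtract (4x)·D = 12x⁴ − 32x³ + 32x² − 32x. Remainder: 15x³ − 47x² + 39x − 47.
Step 5: lead(15x³ − 47x² + 39x − 47) ÷ lead(D) = 15x³ ÷ 3x³ = 5. Subtract (5)·D = 15x³ − 40x² + 40x − 40. Remainder: −7x² − x − 7.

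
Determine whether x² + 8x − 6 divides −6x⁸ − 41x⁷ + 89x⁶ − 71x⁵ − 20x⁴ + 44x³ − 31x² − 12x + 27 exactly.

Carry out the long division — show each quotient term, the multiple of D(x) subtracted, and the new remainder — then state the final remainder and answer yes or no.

R(x) = 9, so D(x) is not a factor of P(x). no

Step 1: lead(−6x⁸ − 41x⁷ + 89x⁶ − 71x⁵ − 20x⁴ + 44x³ − 31x² − 12x + 27) ÷ lead(D) = −6x⁸ ÷ x² = −6x⁶. Subtract (−6x⁶)·D = −6x⁸ − 48x⁷ + 36x⁶. Remainder: 7x⁷ + 53x⁶ − 71x⁵ − 20x⁴ + 44x³ − 31x² − 12x + 27.
Step 2: lead(7x⁷ + 53x⁶ − 71x⁵ − 20x⁴ + 44x³ − 31x² − 12x + 27) ÷ lead(D) = 7x⁷ ÷ x² = 7x⁵. Subtract (7x⁵)·D = 7x⁷ + 56x⁶ − 42x⁵. Remainder: −3x⁶ − 29x⁵ − 20x⁴ + 44x³ − 31x² − 12x + 27.
Step 3: lead(−3x⁶ − 29x⁵ − 20x⁴ + 44x³ − 31x² − 12x + 27) ÷ lead(D) = −3x⁶ ÷ x² = −3x⁴. Subtract (−3x⁴)·D = −3x⁶ − 24x⁵ + 18x⁴. Remainder: −5x⁵ − 38x⁴ + 44x³ − 31x² − 12x + 27.
Step 4: lead(−5x⁵ − 38x⁴ + 44x³ − 31x² − 12x + 27) ÷ lead(D) = −5x⁵ ÷ x² = −5x³. Subtract (−5x³)·D = −5x⁵ − 40x⁴ + 30x³. Remainder: 2x⁴ + 14x³ − 31x² − 12x + 27.
Step 5: lead(2x⁴ + 14x³ − 31x² − 12x + 27) ÷ lead(D) = 2x⁴ ÷ x² = 2x². Subtract (2x²)·D = 2x⁴ + 16x³ − 12x². Remainder: −2x³ − 19x² − 12x + 27.
Step 6: lead(−2x³ − 19x² − 12x + 27) ÷ lead(D) = −2x³ ÷ x² = −2x. Subtract (−2x)·D = −2x³ − 16x² + 12x. Remainder: −3x² − 24x + 27.
Step 7: lead(−3x² − 24x + 27) ÷ lead(D) = −3x² ÷ x² = −3. Subtract (−3)·D = −3x² − 24x + 18. Remainder: 9.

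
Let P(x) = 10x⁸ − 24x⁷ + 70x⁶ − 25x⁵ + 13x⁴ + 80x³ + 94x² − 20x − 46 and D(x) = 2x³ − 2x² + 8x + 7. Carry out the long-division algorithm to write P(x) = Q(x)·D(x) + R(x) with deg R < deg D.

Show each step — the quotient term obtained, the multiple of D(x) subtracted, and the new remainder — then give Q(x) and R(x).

Step 1: lead(10x⁸ − 24x⁷ + 70x⁶ − 25x⁵ + 13x⁴ + 80x³ + 94x² − 20x − 46) ÷ lead(D) = 10x⁸ ÷ 2x³ = 5x⁵. Subtract (5x⁵)·D = 10x⁸ − 10x⁷ + 40x⁶ + 35x⁵. Remainder: −14x⁷ + 30x⁶ − 60x⁵ + 13x⁴ + 80x³ + 94x² − 20x − 46.
Step 2: lead(−14x⁷ + 30x⁶ − 60x⁵ + 13x⁴ + 80x³ + 94x² − 20x − 46) ÷ lead(D) = −14x⁷ ÷ 2x³ = −7x⁴. Subtract (−7x⁴)·D = −14x⁷ + 14x⁶ − 56x⁵ − 49x⁴. Remainder: 16x⁶ − 4x⁵ + 62x⁴ + 80x³ + 94x² − 20x − 46.
Step 3: lead(16x⁶ − 4x⁵ + 62x⁴ + 80x³ + 94x² − 20x − 46) ÷ lead(D) = 16x⁶ ÷ 2x³ = 8x³. Subtract (8x³)·D = 16x⁶ − 16x⁵ + 64x⁴ + 56x³. Remainder: 12x⁵ − 2x⁴ + 24x³ + 94x² − 20x − 46.
Step 4: lead(12x⁵ − 2x⁴ + 24x³ + 94x² − 20x − 46) ÷ lead(D) = 12x⁵ ÷ 2x³ = 6x². Subtract (6x²)·D = 12x⁵ − 12x⁴ + 48x³ + 42x². Remainder: 10x⁴ − 24x³ + 52x² − 20x − 46.
Step 5: lead(10x⁴ − 24x³ + 52x² − 20x − 46) ÷ lead(D) = 10x⁴ ÷ 2x³ = 5x. Subtract (5x)·D = 10x⁴ − 10x³ + 40x² + 35x. Remainder: −14x³ + 12x² − 55x − 46.
Step 6: lead(−14x³ + 12x² − 55x − 46) ÷ lead(D) = −14x³ ÷ 2x³ = −7. Subtract (−7)·D = −14x³ + 14x² − 56x − 49. Remainder: −2x² + x + 3.

Q(x) = 5x⁵ − 7x⁴ + 8x³ + 6x² + 5x − 7; R(x) = −2x² + x + 3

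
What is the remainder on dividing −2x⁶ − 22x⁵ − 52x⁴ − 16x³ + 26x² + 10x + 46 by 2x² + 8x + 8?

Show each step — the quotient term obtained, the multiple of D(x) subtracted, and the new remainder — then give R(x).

R(x) = 2x + 6

Step 1: lead(−2x⁶ − 22x⁵ − 52x⁴ − 16x³ + 26x² + 10x + 46) ÷ lead(D) = −2x⁶ ÷ 2x² = −x⁴. Subtract (−x⁴)·D = −2x⁶ − 8x⁵ − 8x⁴. Remainder: −14x⁵ − 44x⁴ − 16x³ + 26x² + 10x + 46.
Step 2: lead(−14x⁵ − 44x⁴ − 16x³ + 26x² + 10x + 46) ÷ lead(D) = −14x⁵ ÷ 2x² = −7x³. Subtract (−7x³)·D = −14x⁵ − 56x⁴ − 56x³. Remainder: 12x⁴ + 40x³ + 26x² + 10x + 46.
Step 3: lead(12x⁴ + 40x³ + 26x² + 10x + 46) ÷ lead(D) = 12x⁴ ÷ 2x² = 6x². Subtract (6x²)·D = 12x⁴ + 48x³ + 48x². Remainder: −8x³ − 22x² + 10x + 46.
Step 4: lead(−8x³ − 22x² + 10x + 46) ÷ lead(D) = −8x³ ÷ 2x² = −4x. Subtract (−4x)·D = −8x³ − 32x² − 32x. Remainder: 10x² + 42x + 46.
Step 5: lead(10x² + 42x + 46) ÷ lead(D) = 10x² ÷ 2x² = 5. Subtract (5)·D = 10x² + 40x + 40. Remainder: 2x + 6.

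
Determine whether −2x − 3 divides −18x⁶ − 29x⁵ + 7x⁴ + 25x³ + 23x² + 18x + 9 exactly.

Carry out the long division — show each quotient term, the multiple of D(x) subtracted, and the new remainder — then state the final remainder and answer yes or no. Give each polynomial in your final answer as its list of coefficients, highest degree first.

R = [0], so D(x) is a factor of P(x). yes

Step 1: lead(−18x⁶ − 29x⁵ + 7x⁴ + 25x³ + 23x² + 18x + 9) ÷ lead(D) = −18x⁶ ÷ −2x = 9x⁵. Subtract (9x⁵)·D = −18x⁶ − 27x⁵. Remainder: −2x⁵ + 7x⁴ + 25x³ + 23x² + 18x + 9.
Step 2: lead(−2x⁵ + 7x⁴ + 25x³ + 23x² + 18x + 9) ÷ lead(D) = −2x⁵ ÷ −2x = x⁴. Subtract (x⁴)·D = −2x⁵ − 3x⁴. Remainder: 10x⁴ + 25x³ + 23x² + 18x + 9.
Step 3: lead(10x⁴ + 25x³ + 23x² + 18x + 9) ÷ lead(D) = 10x⁴ ÷ −2x = −5x³. Subtract (−5x³)·D = 10x⁴ + 15x³. Remainder: 10x³ + 23x² + 18x + 9.
Step 4: lead(10x³ + 23x² + 18x + 9) ÷ lead(D) = 10x³ ÷ −2x = −5x². Subtract (−5x²)·D = 10x³ + 15x². Remainder: 8x² + 18x + 9.
Step 5: lead(8x² + 18x + 9) ÷ lead(D) = 8x² ÷ −2x = −4x. Subtract (−4x)·D = 8x² + 12x. Remainder: 6x + 9.
Step 6: lead(6x + 9) ÷ lead(D) = 6x ÷ −2x = −3. Subtract (−3)·D = 6x + 9. Remainder: 0.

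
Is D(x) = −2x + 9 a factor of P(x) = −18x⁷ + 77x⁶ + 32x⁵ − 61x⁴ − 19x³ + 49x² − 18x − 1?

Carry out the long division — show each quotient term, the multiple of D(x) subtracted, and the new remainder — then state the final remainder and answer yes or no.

R(x) = −1, so D(x) is not a factor of P(x). no

Step 1: lead(−18x⁷ + 77x⁶ + 32x⁵ − 61x⁴ − 19x³ + 49x² − 18x − 1) ÷ lead(D) = −18x⁷ ÷ −2x = 9x⁶. Subtract (9x⁶)·D = −18x⁷ + 81x⁶. Remainder: −4x⁶ + 32x⁵ − 61x⁴ − 19x³ + 49x² − 18x − 1.
Step 2: lead(−4x⁶ + 32x⁵ − 61x⁴ − 19x³ + 49x² − 18x − 1) ÷ lead(D) = −4x⁶ ÷ −2x = 2x⁵. Subtract (2x⁵)·D = −4x⁶ + 18x⁵. Remainder: 14x⁵ − 61x⁴ − 19x³ + 49x² − 18x − 1.
Step 3: lead(14x⁵ − 61x⁴ − 19x³ + 49x² − 18x − 1) ÷ lead(D) = 14x⁵ ÷ −2x = −7x⁴. Subtract (−7x⁴)·D = 14x⁵ − 63x⁴. Remainder: 2x⁴ − 19x³ + 49x² − 18x − 1.
Step 4: lead(2x⁴ − 19x³ + 49x² − 18x − 1) ÷ lead(D) = 2x⁴ ÷ −2x = −x³. Subtract (−x³)·D = 2x⁴ − 9x³. Remainder: −10x³ + 49x² − 18x − 1.
Step 5: lead(−10x³ + 49x² − 18x − 1) ÷ lead(D) = −10x³ ÷ −2x = 5x². Subtract (5x²)·D = −10x³ + 45x². Remainder: 4x² − 18x − 1.
Step 6: lead(4x² − 18x − 1) ÷ lead(D) = 4x² ÷ −2x = −2x. Subtract (−2x)·D = 4x² − 18x. Remainder: −1.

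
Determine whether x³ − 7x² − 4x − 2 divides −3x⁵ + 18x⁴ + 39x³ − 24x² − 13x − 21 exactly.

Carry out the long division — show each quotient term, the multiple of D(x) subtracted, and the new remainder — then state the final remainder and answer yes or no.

R(x) = 5x − 9, so D(x) is not a factor of P(x). no

Step 1: lead(−3x⁵ + 18x⁴ + 39x³ − 24x² − 13x − 21) ÷ lead(D) = −3x⁵ ÷ x³ = −3x². Subtract (−3x²)·D = −3x⁵ + 21x⁴ + 12x³ + 6x². Remainder: −3x⁴ + 27x³ − 30x² − 13x − 21.
Step 2: lead(−3x⁴ + 27x³ − 30x² − 13x − 21) ÷ lead(D) = −3x⁴ ÷ x³ = −3x. Subtract (−3x)·D = −3x⁴ + 21x³ + 12x² + 6x. Remainder: 6x³ − 42x² − 19x − 21.
Step 3: lead(6x³ − 42x² − 19x − 21) ÷ lead(D) = 6x³ ÷ x³ = 6. Subtract (6)·D = 6x³ − 42x² − 24x − 12. Remainder: 5x − 9.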